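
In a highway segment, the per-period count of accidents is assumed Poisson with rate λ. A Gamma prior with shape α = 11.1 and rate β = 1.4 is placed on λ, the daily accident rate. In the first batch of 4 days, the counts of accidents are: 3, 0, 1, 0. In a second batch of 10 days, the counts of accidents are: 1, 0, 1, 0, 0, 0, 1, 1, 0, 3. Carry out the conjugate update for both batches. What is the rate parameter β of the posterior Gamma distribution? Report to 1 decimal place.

15.4

With a Gamma(shape α, rate β) prior, the Poisson likelihood is conjugate: the posterior is Gamma(α + ΣXᵢ, β + n).
Batch 1: sum of counts S = 4 over n = 4 days.
After batch 1: Gamma(α+S, β+n) = Gamma(11.1+4, 1.4+4) = Gamma(15.1, 5.4).
Batch 2: sum of counts S = 7 over n = 10 days.
After batch 2: Gamma(α+S, β+n) = Gamma(15.1+7, 5.4+10) = Gamma(22.1, 15.4).
Posterior β = 15.4.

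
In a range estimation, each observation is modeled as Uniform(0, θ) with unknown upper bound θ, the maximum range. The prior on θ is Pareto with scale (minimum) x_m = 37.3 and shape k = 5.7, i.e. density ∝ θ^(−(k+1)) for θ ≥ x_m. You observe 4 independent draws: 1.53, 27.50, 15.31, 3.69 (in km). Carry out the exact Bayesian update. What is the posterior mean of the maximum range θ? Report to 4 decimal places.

41.5874

A Pareto(scale x_m, shape k) prior on the upper bound θ of Uniform(0, θ) is conjugate: posterior is Pareto(max(x_m, max xᵢ), k + n).
Sample maximum = 27.50; prior scale x_m = 37.3 → posterior scale = max = 37.30.
Posterior shape = 5.7 + 4 = 9.7.
E[θ|data] = k·x_m/(k−1) = 9.7·37.30/8.7 = 41.5874.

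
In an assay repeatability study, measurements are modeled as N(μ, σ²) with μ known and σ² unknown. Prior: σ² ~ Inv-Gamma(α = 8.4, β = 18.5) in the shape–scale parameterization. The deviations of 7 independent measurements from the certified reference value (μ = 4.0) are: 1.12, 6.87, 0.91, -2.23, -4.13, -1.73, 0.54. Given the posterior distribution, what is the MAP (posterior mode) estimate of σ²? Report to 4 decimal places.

With known mean μ and an Inverse-Gamma(α, β) prior on σ², the Normal likelihood is conjugate: posterior is Inv-Gamma(α + n/2, β + Σ(xᵢ−μ)²/2).
Σ(xᵢ−μ)² = (1.12)² + (6.87)² + (0.91)² + (-2.23)² + (-4.13)² + (-1.73)² + (0.54)² = 74.5937.
Posterior: Inv-Gamma(8.4 + 7/2, 18.5 + 74.5937/2) = Inv-Gamma(11.90, 55.79685).
Mode = β/(α+1) = 55.79685/12.90 = 4.3253.

4.3253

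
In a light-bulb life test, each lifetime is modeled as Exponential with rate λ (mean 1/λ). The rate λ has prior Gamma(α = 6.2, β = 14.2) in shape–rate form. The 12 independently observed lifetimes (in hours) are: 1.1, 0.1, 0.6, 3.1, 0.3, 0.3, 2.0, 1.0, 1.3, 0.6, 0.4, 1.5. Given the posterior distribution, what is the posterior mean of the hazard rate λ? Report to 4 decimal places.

0.6868

With a Gamma(shape α, rate β) prior on the exponential rate λ, the posterior after n observations with total T = Σxᵢ is Gamma(α+n, β+T).
Sum of observations T = 12.3 hours; n = 12.
Posterior: Gamma(6.2+12, 14.2+12.3) = Gamma(18.2, 26.5).
Posterior mean of λ = α/β = 18.2/26.5 = 0.6868.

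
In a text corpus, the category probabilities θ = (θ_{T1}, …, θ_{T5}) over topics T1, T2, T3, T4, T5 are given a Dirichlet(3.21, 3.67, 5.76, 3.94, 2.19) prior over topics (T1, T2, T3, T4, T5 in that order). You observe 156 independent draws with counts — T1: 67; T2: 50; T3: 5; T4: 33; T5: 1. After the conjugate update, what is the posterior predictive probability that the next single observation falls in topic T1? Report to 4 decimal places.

The Dirichlet prior is conjugate to the Multinomial likelihood: each posterior αⱼ = prior αⱼ + observed count nⱼ.
Posterior concentration: (70.21, 53.67, 10.76, 36.94, 3.19), total = 174.77.
P(next = T1 | data) = α_{T1}/Σα = 0.4017.

0.4017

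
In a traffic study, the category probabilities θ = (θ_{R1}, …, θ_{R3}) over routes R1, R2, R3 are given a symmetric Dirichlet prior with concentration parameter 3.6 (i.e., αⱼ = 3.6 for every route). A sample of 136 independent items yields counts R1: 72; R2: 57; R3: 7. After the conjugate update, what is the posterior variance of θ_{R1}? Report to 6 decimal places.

0.001690

The Dirichlet prior is conjugate to the Multinomial likelihood: each posterior αⱼ = prior αⱼ + observed count nⱼ.
Posterior concentration: (75.6, 60.6, 10.6), total = 146.8.
Var[θ_j] = α_j(Σα−α_j)/((Σα)²(Σα+1)) = 75.6·71.2/(146.8²·147.8) = 0.001690.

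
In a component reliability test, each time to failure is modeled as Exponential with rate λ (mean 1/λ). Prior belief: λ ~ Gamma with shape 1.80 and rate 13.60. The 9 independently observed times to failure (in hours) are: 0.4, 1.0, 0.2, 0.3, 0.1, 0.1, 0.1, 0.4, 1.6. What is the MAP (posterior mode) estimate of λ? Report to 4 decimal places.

0.5506

With a Gamma(shape α, rate β) prior on the exponential rate λ, the posterior after n observations with total T = Σxᵢ is Gamma(α+n, β+T).
Sum of observations T = 4.2 hours; n = 9.
Posterior: Gamma(1.80+9, 13.60+4.2) = Gamma(10.80, 17.80).
Mode = (α−1)/β = 0.5506.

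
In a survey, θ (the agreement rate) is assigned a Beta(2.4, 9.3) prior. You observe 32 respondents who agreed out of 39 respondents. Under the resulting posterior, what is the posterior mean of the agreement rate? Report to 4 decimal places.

The Beta prior is conjugate to a Binomial/Bernoulli likelihood; the update adds successes to α and failures to β.
Posterior: Beta(α+k, β+n−k) = Beta(2.4+32, 9.3+7) = Beta(34.4, 16.3).
Posterior mean = α/(α+β) = 34.4/50.7 = 0.6785.

0.6785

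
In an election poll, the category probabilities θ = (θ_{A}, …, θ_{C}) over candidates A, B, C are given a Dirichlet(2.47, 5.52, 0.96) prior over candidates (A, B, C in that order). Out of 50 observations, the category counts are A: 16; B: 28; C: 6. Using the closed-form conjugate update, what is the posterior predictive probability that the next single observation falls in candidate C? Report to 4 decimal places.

The Dirichlet prior is conjugate to the Multinomial likelihood: each posterior αⱼ = prior αⱼ + observed count nⱼ.
Posterior concentration: (18.47, 33.52, 6.96), total = 58.95.
P(next = C | data) = α_{C}/Σα = 0.1181.

0.1181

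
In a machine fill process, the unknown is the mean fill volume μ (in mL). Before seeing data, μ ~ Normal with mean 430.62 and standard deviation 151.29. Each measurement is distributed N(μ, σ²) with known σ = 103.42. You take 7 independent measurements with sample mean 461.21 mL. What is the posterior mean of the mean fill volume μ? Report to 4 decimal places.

For Normal data with known variance σ², a Normal(μ₀, σ₀²) prior on μ is conjugate. Posterior precision = 1/σ₀² + n/σ²; posterior mean is the precision-weighted average of μ₀ and x̄.
n·x̄ = 7·461.21 = 3228.47.
σ₀² = 151.29² = 22888.6641, σ² = 103.42² = 10695.6964; σ² + n·σ₀² = 10695.6964 + 7·22888.6641 = 170916.3451.
Posterior mean = (μ₀/σ₀² + n·x̄/σ²)/(1/σ₀² + n/σ²) = (σ²·μ₀ + σ₀²·n·x̄)/(σ² + n·σ₀²) = (10695.6964·430.62 + 22888.6641·3228.47)/170916.3451 = 78501146.170695/170916.3451 = 459.2957.

459.2957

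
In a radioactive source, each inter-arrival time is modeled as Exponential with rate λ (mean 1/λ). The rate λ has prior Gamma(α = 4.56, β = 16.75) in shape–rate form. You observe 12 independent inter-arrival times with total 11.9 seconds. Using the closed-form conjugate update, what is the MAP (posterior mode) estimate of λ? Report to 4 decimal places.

0.5431

With a Gamma(shape α, rate β) prior on the exponential rate λ, the posterior after n observations with total T = Σxᵢ is Gamma(α+n, β+T).
Posterior: Gamma(4.56+12, 16.75+11.9) = Gamma(16.56, 28.65).
Mode = (α−1)/β = 0.5431.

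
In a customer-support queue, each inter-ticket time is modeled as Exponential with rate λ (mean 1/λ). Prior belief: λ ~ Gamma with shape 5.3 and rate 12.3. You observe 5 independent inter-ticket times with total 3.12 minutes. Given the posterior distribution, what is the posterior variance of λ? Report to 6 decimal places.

0.043318

With a Gamma(shape α, rate β) prior on the exponential rate λ, the posterior after n observations with total T = Σxᵢ is Gamma(α+n, β+T).
Posterior: Gamma(5.3+5, 12.3+3.12) = Gamma(10.3, 15.42).
Var = α/β² = 0.043318.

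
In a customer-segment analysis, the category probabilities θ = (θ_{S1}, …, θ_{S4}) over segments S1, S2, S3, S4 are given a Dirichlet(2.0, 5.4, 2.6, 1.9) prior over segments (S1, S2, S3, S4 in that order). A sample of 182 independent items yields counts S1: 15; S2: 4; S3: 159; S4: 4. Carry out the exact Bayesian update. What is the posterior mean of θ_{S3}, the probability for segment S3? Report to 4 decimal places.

The Dirichlet prior is conjugate to the Multinomial likelihood: each posterior αⱼ = prior αⱼ + observed count nⱼ.
Posterior concentration: (17.0, 9.4, 161.6, 5.9), total = 193.9.
E[θ_{S3}|data] = α_{S3}/Σα = 161.6/193.9 = 0.8334.

0.8334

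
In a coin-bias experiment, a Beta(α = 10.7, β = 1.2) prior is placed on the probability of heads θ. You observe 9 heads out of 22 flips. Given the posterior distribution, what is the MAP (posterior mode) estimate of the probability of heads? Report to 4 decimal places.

The Beta prior is conjugate to a Binomial/Bernoulli likelihood; the update adds successes to α and failures to β.
Posterior: Beta(α+k, β+n−k) = Beta(10.7+9, 1.2+13) = Beta(19.7, 14.2).
Mode of Beta(a,b) for a,b>1 is (a−1)/(a+b−2) = 18.7/31.9 = 0.5862.

0.5862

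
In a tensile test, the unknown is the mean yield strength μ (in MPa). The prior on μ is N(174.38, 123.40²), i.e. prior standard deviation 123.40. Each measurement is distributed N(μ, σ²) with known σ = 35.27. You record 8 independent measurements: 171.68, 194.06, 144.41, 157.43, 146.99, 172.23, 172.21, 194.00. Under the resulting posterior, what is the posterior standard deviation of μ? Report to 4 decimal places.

12.4066

For Normal data with known variance σ², a Normal(μ₀, σ₀²) prior on μ is conjugate. Posterior precision = 1/σ₀² + n/σ²; posterior mean is the precision-weighted average of μ₀ and x̄.
σ₀² = 123.40² = 15227.56, σ² = 35.27² = 1243.9729; σ² + n·σ₀² = 1243.9729 + 8·15227.56 = 123064.4529.
Posterior precision = 1/σ₀² + n/σ² = 1/15227.56 + 8/1243.9729 = (σ² + n·σ₀²)/(σ₀²σ²) = 123064.4529/(15227.56·1243.9729); posterior variance σₙ² = σ₀²σ²/(σ² + n·σ₀²) = 15227.56·1243.9729/123064.4529 = 153.924805.
Posterior SD = √σₙ² = √(15227.56·1243.9729/123064.4529) = 12.4066.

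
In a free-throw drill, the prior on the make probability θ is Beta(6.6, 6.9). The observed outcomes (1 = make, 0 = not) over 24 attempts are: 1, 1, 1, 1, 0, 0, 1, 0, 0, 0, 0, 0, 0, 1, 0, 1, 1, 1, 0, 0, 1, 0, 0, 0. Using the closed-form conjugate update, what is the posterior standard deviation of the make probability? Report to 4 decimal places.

0.0801

The Beta prior is conjugate to a Binomial/Bernoulli likelihood; the update adds successes to α and failures to β.
Posterior: Beta(α+k, β+n−k) = Beta(6.6+10, 6.9+14) = Beta(16.6, 20.9).
Var = αβ/((α+β)²(α+β+1)) = 16.6·20.9/(37.5²·38.5) = 0.00640813; SD = √0.00640813 = 0.0801.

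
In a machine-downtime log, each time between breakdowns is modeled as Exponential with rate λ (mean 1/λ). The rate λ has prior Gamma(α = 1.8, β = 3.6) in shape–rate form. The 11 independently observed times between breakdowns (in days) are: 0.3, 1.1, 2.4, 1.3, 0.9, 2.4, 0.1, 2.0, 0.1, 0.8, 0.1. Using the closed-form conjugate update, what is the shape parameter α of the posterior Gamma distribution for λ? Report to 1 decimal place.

With a Gamma(shape α, rate β) prior on the exponential rate λ, the posterior after n observations with total T = Σxᵢ is Gamma(α+n, β+T).
Sum of observations T = 11.5 days; n = 11.
Posterior: Gamma(1.8+11, 3.6+11.5) = Gamma(12.8, 15.1).
Posterior α = 12.8.

12.8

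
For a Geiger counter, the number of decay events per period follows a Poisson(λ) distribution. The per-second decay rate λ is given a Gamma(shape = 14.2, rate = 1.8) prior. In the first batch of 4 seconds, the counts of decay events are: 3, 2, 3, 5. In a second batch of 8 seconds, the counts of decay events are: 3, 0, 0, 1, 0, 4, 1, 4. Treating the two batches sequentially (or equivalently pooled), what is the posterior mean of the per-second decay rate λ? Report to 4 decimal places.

With a Gamma(shape α, rate β) prior, the Poisson likelihood is conjugate: the posterior is Gamma(α + ΣXᵢ, β + n).
Batch 1: sum of counts S = 13 over n = 4 seconds.
After batch 1: Gamma(α+S, β+n) = Gamma(14.2+13, 1.8+4) = Gamma(27.2, 5.8).
Batch 2: sum of counts S = 13 over n = 8 seconds.
After batch 2: Gamma(α+S, β+n) = Gamma(27.2+13, 5.8+8) = Gamma(40.2, 13.8).
Posterior mean = α/β = 40.2/13.8 = 2.9130.

2.9130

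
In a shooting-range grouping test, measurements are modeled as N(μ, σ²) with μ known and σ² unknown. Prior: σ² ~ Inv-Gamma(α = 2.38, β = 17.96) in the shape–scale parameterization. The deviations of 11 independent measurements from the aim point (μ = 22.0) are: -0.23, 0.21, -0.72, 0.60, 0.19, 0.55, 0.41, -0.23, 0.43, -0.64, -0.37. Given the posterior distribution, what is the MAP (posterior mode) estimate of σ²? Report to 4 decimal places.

With known mean μ and an Inverse-Gamma(α, β) prior on σ², the Normal likelihood is conjugate: posterior is Inv-Gamma(α + n/2, β + Σ(xᵢ−μ)²/2).
Σ(xᵢ−μ)² = (-0.23)² + (0.21)² + (-0.72)² + (0.60)² + (0.19)² + (0.55)² + (0.41)² + (-0.23)² + (0.43)² + (-0.64)² + (-0.37)² = 2.2664.
Posterior: Inv-Gamma(2.38 + 11/2, 17.96 + 2.2664/2) = Inv-Gamma(7.88, 19.09320).
Mode = β/(α+1) = 19.09320/8.88 = 2.1501.

2.1501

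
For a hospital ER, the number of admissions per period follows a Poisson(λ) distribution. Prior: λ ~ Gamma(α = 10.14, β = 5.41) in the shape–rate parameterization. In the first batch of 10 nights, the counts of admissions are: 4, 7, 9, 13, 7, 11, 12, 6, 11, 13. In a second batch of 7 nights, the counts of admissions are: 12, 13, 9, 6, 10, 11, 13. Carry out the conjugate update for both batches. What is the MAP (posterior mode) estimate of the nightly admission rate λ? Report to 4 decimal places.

With a Gamma(shape α, rate β) prior, the Poisson likelihood is conjugate: the posterior is Gamma(α + ΣXᵢ, β + n).
Batch 1: sum of counts S = 93 over n = 10 nights.
After batch 1: Gamma(α+S, β+n) = Gamma(10.14+93, 5.41+10) = Gamma(103.14, 15.41).
Batch 2: sum of counts S = 74 over n = 7 nights.
After batch 2: Gamma(α+S, β+n) = Gamma(103.14+74, 15.41+7) = Gamma(177.14, 22.41).
Mode of Gamma(α,β) for α≥1 is (α−1)/β = 176.14/22.41 = 7.8599.

7.8599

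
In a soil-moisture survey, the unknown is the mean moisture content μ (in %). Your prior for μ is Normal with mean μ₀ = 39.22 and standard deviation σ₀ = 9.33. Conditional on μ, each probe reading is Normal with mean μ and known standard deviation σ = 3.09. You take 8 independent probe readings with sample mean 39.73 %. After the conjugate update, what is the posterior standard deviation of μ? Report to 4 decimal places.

For Normal data with known variance σ², a Normal(μ₀, σ₀²) prior on μ is conjugate. Posterior precision = 1/σ₀² + n/σ²; posterior mean is the precision-weighted average of μ₀ and x̄.
σ₀² = 9.33² = 87.0489, σ² = 3.09² = 9.5481; σ² + n·σ₀² = 9.5481 + 8·87.0489 = 705.9393.
Posterior precision = 1/σ₀² + n/σ² = 1/87.0489 + 8/9.5481 = (σ² + n·σ₀²)/(σ₀²σ²) = 705.9393/(87.0489·9.5481); posterior variance σₙ² = σ₀²σ²/(σ² + n·σ₀²) = 87.0489·9.5481/705.9393 = 1.177370.
Posterior SD = √σₙ² = √(87.0489·9.5481/705.9393) = 1.0851.

1.0851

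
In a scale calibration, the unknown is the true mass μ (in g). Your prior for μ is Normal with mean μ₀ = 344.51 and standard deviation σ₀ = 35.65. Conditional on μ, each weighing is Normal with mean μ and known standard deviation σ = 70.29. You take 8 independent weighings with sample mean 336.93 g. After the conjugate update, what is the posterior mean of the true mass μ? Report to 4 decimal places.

For Normal data with known variance σ², a Normal(μ₀, σ₀²) prior on μ is conjugate. Posterior precision = 1/σ₀² + n/σ²; posterior mean is the precision-weighted average of μ₀ and x̄.
n·x̄ = 8·336.93 = 2695.44.
σ₀² = 35.65² = 1270.9225, σ² = 70.29² = 4940.6841; σ² + n·σ₀² = 4940.6841 + 8·1270.9225 = 15108.0641.
Posterior mean = (μ₀/σ₀² + n·x̄/σ²)/(1/σ₀² + n/σ²) = (σ²·μ₀ + σ₀²·n·x̄)/(σ² + n·σ₀²) = (4940.6841·344.51 + 1270.9225·2695.44)/15108.0641 = 5127810.422691/15108.0641 = 339.4088.

339.4088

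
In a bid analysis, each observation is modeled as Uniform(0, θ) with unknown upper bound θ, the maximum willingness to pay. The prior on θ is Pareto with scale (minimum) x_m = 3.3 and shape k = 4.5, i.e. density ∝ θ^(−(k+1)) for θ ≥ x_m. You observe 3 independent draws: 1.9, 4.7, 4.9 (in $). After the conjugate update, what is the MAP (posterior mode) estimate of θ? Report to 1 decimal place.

A Pareto(scale x_m, shape k) prior on the upper bound θ of Uniform(0, θ) is conjugate: posterior is Pareto(max(x_m, max xᵢ), k + n).
Sample maximum = 4.9; prior scale x_m = 3.3 → posterior scale = max = 4.9.
Posterior shape = 4.5 + 3 = 7.5.
The Pareto density is decreasing on [x_m, ∞), so the mode is x_m = 4.9.

4.9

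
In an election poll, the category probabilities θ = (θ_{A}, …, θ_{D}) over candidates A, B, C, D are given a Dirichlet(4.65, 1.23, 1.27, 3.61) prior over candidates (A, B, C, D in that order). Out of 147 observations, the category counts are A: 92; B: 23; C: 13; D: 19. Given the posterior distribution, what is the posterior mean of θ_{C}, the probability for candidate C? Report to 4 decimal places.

0.0905

The Dirichlet prior is conjugate to the Multinomial likelihood: each posterior αⱼ = prior αⱼ + observed count nⱼ.
Posterior concentration: (96.65, 24.23, 14.27, 22.61), total = 157.76.
E[θ_{C}|data] = α_{C}/Σα = 14.27/157.76 = 0.0905.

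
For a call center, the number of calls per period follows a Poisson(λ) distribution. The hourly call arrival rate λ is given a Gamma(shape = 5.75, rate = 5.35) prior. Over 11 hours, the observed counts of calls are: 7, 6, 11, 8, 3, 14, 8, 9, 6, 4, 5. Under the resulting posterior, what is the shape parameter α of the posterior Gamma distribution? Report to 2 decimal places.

With a Gamma(shape α, rate β) prior, the Poisson likelihood is conjugate: the posterior is Gamma(α + ΣXᵢ, β + n).
Sum of counts S = 81 over n = 11 hours.
Posterior: Gamma(α+S, β+n) = Gamma(5.75+81, 5.35+11) = Gamma(86.75, 16.35).
Posterior α = 86.75.

86.75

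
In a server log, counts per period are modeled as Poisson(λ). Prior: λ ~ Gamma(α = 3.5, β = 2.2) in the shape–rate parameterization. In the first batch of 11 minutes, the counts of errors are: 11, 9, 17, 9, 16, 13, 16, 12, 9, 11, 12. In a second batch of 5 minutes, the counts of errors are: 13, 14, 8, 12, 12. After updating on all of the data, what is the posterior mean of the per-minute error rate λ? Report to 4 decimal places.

10.8516

With a Gamma(shape α, rate β) prior, the Poisson likelihood is conjugate: the posterior is Gamma(α + ΣXᵢ, β + n).
Batch 1: sum of counts S = 135 over n = 11 minutes.
After batch 1: Gamma(α+S, β+n) = Gamma(3.5+135, 2.2+11) = Gamma(138.5, 13.2).
Batch 2: sum of counts S = 59 over n = 5 minutes.
After batch 2: Gamma(α+S, β+n) = Gamma(138.5+59, 13.2+5) = Gamma(197.5, 18.2).
Posterior mean = α/β = 197.5/18.2 = 10.8516.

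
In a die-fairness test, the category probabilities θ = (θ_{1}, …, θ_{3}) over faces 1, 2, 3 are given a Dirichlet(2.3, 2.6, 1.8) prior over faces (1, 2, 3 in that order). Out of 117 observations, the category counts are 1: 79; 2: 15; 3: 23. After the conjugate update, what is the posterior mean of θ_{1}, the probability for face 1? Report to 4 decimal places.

0.6572

The Dirichlet prior is conjugate to the Multinomial likelihood: each posterior αⱼ = prior αⱼ + observed count nⱼ.
Posterior concentration: (81.3, 17.6, 24.8), total = 123.7.
E[θ_{1}|data] = α_{1}/Σα = 81.3/123.7 = 0.6572.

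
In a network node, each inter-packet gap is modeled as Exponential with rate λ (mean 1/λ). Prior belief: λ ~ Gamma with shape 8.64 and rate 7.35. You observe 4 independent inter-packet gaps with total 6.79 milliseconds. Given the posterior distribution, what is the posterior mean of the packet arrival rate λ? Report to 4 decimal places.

With a Gamma(shape α, rate β) prior on the exponential rate λ, the posterior after n observations with total T = Σxᵢ is Gamma(α+n, β+T).
Posterior: Gamma(8.64+4, 7.35+6.79) = Gamma(12.64, 14.14).
Posterior mean of λ = α/β = 12.64/14.14 = 0.8939.

0.8939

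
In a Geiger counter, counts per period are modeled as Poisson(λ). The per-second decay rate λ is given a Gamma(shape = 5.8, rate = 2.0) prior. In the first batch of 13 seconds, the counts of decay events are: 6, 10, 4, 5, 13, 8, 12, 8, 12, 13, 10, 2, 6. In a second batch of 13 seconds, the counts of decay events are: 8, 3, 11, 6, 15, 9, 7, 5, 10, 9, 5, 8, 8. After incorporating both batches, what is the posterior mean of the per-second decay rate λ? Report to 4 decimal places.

With a Gamma(shape α, rate β) prior, the Poisson likelihood is conjugate: the posterior is Gamma(α + ΣXᵢ, β + n).
Batch 1: sum of counts S = 109 over n = 13 seconds.
After batch 1: Gamma(α+S, β+n) = Gamma(5.8+109, 2.0+13) = Gamma(114.8, 15.0).
Batch 2: sum of counts S = 104 over n = 13 seconds.
After batch 2: Gamma(α+S, β+n) = Gamma(114.8+104, 15.0+13) = Gamma(218.8, 28.0).
Posterior mean = α/β = 218.8/28.0 = 7.8143.

7.8143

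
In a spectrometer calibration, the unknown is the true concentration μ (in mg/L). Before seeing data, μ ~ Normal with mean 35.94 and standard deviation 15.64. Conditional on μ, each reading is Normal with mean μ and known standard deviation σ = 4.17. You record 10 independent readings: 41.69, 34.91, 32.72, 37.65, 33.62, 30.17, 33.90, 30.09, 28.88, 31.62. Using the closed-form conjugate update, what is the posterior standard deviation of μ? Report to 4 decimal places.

For Normal data with known variance σ², a Normal(μ₀, σ₀²) prior on μ is conjugate. Posterior precision = 1/σ₀² + n/σ²; posterior mean is the precision-weighted average of μ₀ and x̄.
σ₀² = 15.64² = 244.6096, σ² = 4.17² = 17.3889; σ² + n·σ₀² = 17.3889 + 10·244.6096 = 2463.4849.
Posterior precision = 1/σ₀² + n/σ² = 1/244.6096 + 10/17.3889 = (σ² + n·σ₀²)/(σ₀²σ²) = 2463.4849/(244.6096·17.3889); posterior variance σₙ² = σ₀²σ²/(σ² + n·σ₀²) = 244.6096·17.3889/2463.4849 = 1.726616.
Posterior SD = √σₙ² = √(244.6096·17.3889/2463.4849) = 1.3140.

1.3140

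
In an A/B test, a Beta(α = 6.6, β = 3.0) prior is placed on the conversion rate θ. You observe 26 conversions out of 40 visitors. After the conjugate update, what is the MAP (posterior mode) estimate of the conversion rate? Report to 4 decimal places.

0.6639

The Beta prior is conjugate to a Binomial/Bernoulli likelihood; the update adds successes to α and failures to β.
Posterior: Beta(α+k, β+n−k) = Beta(6.6+26, 3.0+14) = Beta(32.6, 17.0).
Mode of Beta(a,b) for a,b>1 is (a−1)/(a+b−2) = 31.6/47.6 = 0.6639.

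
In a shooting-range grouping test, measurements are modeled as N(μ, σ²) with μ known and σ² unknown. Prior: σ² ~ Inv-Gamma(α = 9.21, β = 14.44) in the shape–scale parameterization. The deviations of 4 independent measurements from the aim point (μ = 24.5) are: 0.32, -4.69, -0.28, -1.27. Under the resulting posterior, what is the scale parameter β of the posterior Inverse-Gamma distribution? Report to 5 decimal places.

With known mean μ and an Inverse-Gamma(α, β) prior on σ², the Normal likelihood is conjugate: posterior is Inv-Gamma(α + n/2, β + Σ(xᵢ−μ)²/2).
Σ(xᵢ−μ)² = (0.32)² + (-4.69)² + (-0.28)² + (-1.27)² = 23.7898.
Posterior: Inv-Gamma(9.21 + 4/2, 14.44 + 23.7898/2) = Inv-Gamma(11.21, 26.33490).
Posterior β = 26.33490.

26.33490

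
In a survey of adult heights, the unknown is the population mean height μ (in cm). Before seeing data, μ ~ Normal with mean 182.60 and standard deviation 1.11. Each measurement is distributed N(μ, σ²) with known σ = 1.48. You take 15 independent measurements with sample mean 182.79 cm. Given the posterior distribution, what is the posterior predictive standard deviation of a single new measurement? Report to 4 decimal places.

1.5235

For Normal data with known variance σ², a Normal(μ₀, σ₀²) prior on μ is conjugate. Posterior precision = 1/σ₀² + n/σ²; posterior mean is the precision-weighted average of μ₀ and x̄.
σ₀² = 1.11² = 1.2321, σ² = 1.48² = 2.1904; σ² + n·σ₀² = 2.1904 + 15·1.2321 = 20.6719.
Posterior precision = 1/σ₀² + n/σ² = 1/1.2321 + 15/2.1904 = (σ² + n·σ₀²)/(σ₀²σ²) = 20.6719/(1.2321·2.1904); posterior variance σₙ² = σ₀²σ²/(σ² + n·σ₀²) = 1.2321·2.1904/20.6719 = 0.130554.
Predictive variance for one new observation = σₙ² + σ² = 1.2321·2.1904/20.6719 + 2.1904 = σ²·(σ₀² + 20.6719)/20.6719 = 2.1904·21.904/20.6719 = 2.320954; SD = √(2.1904·21.904/20.6719) = 1.5235.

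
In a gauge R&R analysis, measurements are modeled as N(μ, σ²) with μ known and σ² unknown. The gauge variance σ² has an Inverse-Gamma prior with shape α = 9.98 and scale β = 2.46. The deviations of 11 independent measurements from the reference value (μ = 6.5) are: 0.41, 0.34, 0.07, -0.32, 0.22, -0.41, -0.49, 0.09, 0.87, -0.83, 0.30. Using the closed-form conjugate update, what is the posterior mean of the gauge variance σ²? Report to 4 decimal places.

0.2525

With known mean μ and an Inverse-Gamma(α, β) prior on σ², the Normal likelihood is conjugate: posterior is Inv-Gamma(α + n/2, β + Σ(xᵢ−μ)²/2).
Σ(xᵢ−μ)² = (0.41)² + (0.34)² + (0.07)² + (-0.32)² + (0.22)² + (-0.41)² + (-0.49)² + (0.09)² + (0.87)² + (-0.83)² + (0.30)² = 2.3915.
Posterior: Inv-Gamma(9.98 + 11/2, 2.46 + 2.3915/2) = Inv-Gamma(15.48, 3.65575).
E[σ²|data] = β/(α−1) = 3.65575/14.48 = 0.2525.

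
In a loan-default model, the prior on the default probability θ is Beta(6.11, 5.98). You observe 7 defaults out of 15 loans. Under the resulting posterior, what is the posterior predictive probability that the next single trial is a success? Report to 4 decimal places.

0.4839

The Beta prior is conjugate to a Binomial/Bernoulli likelihood; the update adds successes to α and failures to β.
Posterior: Beta(α+k, β+n−k) = Beta(6.11+7, 5.98+8) = Beta(13.11, 13.98).
For a single future Bernoulli trial, P(success | data) = α/(α+β) = 0.4839.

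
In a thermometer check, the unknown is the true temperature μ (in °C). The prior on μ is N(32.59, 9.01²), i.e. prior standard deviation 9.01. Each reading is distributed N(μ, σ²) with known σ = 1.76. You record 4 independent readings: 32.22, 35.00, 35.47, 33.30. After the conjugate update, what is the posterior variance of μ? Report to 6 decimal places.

For Normal data with known variance σ², a Normal(μ₀, σ₀²) prior on μ is conjugate. Posterior precision = 1/σ₀² + n/σ²; posterior mean is the precision-weighted average of μ₀ and x̄.
σ₀² = 9.01² = 81.1801, σ² = 1.76² = 3.0976; σ² + n·σ₀² = 3.0976 + 4·81.1801 = 327.818.
Posterior precision = 1/σ₀² + n/σ² = 1/81.1801 + 4/3.0976 = (σ² + n·σ₀²)/(σ₀²σ²) = 327.818/(81.1801·3.0976); posterior variance σₙ² = σ₀²σ²/(σ² + n·σ₀²) = 81.1801·3.0976/327.818 = 0.767083.

0.767083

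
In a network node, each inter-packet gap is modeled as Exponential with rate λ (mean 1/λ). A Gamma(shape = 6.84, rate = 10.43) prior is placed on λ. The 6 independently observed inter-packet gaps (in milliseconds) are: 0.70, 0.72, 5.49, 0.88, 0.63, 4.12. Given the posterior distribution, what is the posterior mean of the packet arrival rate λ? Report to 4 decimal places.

0.5590

With a Gamma(shape α, rate β) prior on the exponential rate λ, the posterior after n observations with total T = Σxᵢ is Gamma(α+n, β+T).
Sum of observations T = 12.54 milliseconds; n = 6.
Posterior: Gamma(6.84+6, 10.43+12.54) = Gamma(12.84, 22.97).
Posterior mean of λ = α/β = 12.84/22.97 = 0.5590.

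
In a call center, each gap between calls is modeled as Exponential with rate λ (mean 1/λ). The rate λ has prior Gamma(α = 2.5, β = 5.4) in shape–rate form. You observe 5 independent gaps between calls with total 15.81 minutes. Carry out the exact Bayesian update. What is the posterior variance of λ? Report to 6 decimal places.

0.016672

With a Gamma(shape α, rate β) prior on the exponential rate λ, the posterior after n observations with total T = Σxᵢ is Gamma(α+n, β+T).
Posterior: Gamma(2.5+5, 5.4+15.81) = Gamma(7.5, 21.21).
Var = α/β² = 0.016672.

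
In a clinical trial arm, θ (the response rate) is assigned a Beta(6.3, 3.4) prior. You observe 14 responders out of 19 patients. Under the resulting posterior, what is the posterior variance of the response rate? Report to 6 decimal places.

The Beta prior is conjugate to a Binomial/Bernoulli likelihood; the update adds successes to α and failures to β.
Posterior: Beta(α+k, β+n−k) = Beta(6.3+14, 3.4+5) = Beta(20.3, 8.4).
Var = αβ/((α+β)²(α+β+1)) = 20.3·8.4/(28.7²·29.7) = 0.006970.

0.006970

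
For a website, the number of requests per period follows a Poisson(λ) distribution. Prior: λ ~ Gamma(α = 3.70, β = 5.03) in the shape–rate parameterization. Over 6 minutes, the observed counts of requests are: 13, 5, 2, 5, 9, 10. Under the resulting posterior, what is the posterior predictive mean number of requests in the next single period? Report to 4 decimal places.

4.3246

With a Gamma(shape α, rate β) prior, the Poisson likelihood is conjugate: the posterior is Gamma(α + ΣXᵢ, β + n).
Sum of counts S = 44 over n = 6 minutes.
Posterior: Gamma(α+S, β+n) = Gamma(3.70+44, 5.03+6) = Gamma(47.70, 11.03).
The predictive distribution for one future period is NegBinom with mean α/β = 4.3246.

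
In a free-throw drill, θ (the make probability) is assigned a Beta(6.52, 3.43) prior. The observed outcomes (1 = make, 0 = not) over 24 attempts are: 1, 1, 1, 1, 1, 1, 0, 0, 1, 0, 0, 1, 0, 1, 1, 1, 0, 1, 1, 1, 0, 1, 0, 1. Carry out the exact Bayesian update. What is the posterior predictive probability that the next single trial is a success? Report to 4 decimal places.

0.6633

The Beta prior is conjugate to a Binomial/Bernoulli likelihood; the update adds successes to α and failures to β.
Posterior: Beta(α+k, β+n−k) = Beta(6.52+16, 3.43+8) = Beta(22.52, 11.43).
For a single future Bernoulli trial, P(success | data) = α/(α+β) = 0.6633.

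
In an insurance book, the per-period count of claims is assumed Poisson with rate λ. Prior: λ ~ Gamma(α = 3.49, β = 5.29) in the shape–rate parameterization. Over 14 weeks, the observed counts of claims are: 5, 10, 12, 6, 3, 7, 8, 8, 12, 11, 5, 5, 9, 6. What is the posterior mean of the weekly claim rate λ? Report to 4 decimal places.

With a Gamma(shape α, rate β) prior, the Poisson likelihood is conjugate: the posterior is Gamma(α + ΣXᵢ, β + n).
Sum of counts S = 107 over n = 14 weeks.
Posterior: Gamma(α+S, β+n) = Gamma(3.49+107, 5.29+14) = Gamma(110.49, 19.29).
Posterior mean = α/β = 110.49/19.29 = 5.7278.

5.7278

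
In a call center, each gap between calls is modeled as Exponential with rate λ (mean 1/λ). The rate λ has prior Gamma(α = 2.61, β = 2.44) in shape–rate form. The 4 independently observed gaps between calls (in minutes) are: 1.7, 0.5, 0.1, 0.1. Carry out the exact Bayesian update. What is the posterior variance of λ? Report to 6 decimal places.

0.282170

With a Gamma(shape α, rate β) prior on the exponential rate λ, the posterior after n observations with total T = Σxᵢ is Gamma(α+n, β+T).
Sum of observations T = 2.4 minutes; n = 4.
Posterior: Gamma(2.61+4, 2.44+2.4) = Gamma(6.61, 4.84).
Var = α/β² = 0.282170.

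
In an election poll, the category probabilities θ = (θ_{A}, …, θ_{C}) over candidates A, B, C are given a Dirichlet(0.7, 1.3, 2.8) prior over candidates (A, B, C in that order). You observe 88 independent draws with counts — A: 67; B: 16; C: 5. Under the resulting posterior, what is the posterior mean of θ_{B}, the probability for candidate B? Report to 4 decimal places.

The Dirichlet prior is conjugate to the Multinomial likelihood: each posterior αⱼ = prior αⱼ + observed count nⱼ.
Posterior concentration: (67.7, 17.3, 7.8), total = 92.8.
E[θ_{B}|data] = α_{B}/Σα = 17.3/92.8 = 0.1864.

0.1864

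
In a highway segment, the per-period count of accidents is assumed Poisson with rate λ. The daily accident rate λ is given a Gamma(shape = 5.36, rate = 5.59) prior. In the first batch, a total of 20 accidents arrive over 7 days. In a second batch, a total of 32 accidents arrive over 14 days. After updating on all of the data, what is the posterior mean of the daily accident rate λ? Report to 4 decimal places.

2.1572

With a Gamma(shape α, rate β) prior, the Poisson likelihood is conjugate: the posterior is Gamma(α + ΣXᵢ, β + n).
After batch 1: Gamma(α+S, β+n) = Gamma(5.36+20, 5.59+7) = Gamma(25.36, 12.59).
After batch 2: Gamma(α+S, β+n) = Gamma(25.36+32, 12.59+14) = Gamma(57.36, 26.59).
Posterior mean = α/β = 57.36/26.59 = 2.1572.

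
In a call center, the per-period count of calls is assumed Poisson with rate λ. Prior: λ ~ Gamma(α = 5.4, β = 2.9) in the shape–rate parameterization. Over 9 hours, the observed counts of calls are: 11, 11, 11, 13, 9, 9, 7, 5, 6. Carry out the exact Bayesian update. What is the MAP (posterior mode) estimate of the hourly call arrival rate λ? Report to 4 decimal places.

7.2605

With a Gamma(shape α, rate β) prior, the Poisson likelihood is conjugate: the posterior is Gamma(α + ΣXᵢ, β + n).
Sum of counts S = 82 over n = 9 hours.
Posterior: Gamma(α+S, β+n) = Gamma(5.4+82, 2.9+9) = Gamma(87.4, 11.9).
Mode of Gamma(α,β) for α≥1 is (α−1)/β = 86.4/11.9 = 7.2605.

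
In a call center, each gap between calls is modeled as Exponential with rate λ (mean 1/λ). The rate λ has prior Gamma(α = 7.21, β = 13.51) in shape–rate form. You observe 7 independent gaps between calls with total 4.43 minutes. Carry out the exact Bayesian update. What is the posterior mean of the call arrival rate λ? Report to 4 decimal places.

With a Gamma(shape α, rate β) prior on the exponential rate λ, the posterior after n observations with total T = Σxᵢ is Gamma(α+n, β+T).
Posterior: Gamma(7.21+7, 13.51+4.43) = Gamma(14.21, 17.94).
Posterior mean of λ = α/β = 14.21/17.94 = 0.7921.

0.7921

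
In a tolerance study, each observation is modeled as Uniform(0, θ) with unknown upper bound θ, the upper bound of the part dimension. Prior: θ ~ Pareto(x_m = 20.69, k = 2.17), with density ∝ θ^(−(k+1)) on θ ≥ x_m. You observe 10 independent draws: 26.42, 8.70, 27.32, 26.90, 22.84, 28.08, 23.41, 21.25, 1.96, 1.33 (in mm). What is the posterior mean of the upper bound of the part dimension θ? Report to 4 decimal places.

A Pareto(scale x_m, shape k) prior on the upper bound θ of Uniform(0, θ) is conjugate: posterior is Pareto(max(x_m, max xᵢ), k + n).
Sample maximum = 28.08; prior scale x_m = 20.69 → posterior scale = max = 28.08.
Posterior shape = 2.17 + 10 = 12.17.
E[θ|data] = k·x_m/(k−1) = 12.17·28.08/11.17 = 30.5939.

30.5939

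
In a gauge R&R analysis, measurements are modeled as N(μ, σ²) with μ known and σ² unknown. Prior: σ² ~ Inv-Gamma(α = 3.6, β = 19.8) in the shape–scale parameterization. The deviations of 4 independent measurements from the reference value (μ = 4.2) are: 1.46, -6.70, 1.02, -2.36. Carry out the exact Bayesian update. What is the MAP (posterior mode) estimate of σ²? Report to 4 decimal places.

7.0630

With known mean μ and an Inverse-Gamma(α, β) prior on σ², the Normal likelihood is conjugate: posterior is Inv-Gamma(α + n/2, β + Σ(xᵢ−μ)²/2).
Σ(xᵢ−μ)² = (1.46)² + (-6.70)² + (1.02)² + (-2.36)² = 53.6316.
Posterior: Inv-Gamma(3.6 + 4/2, 19.8 + 53.6316/2) = Inv-Gamma(5.60, 46.61580).
Mode = β/(α+1) = 46.61580/6.60 = 7.0630.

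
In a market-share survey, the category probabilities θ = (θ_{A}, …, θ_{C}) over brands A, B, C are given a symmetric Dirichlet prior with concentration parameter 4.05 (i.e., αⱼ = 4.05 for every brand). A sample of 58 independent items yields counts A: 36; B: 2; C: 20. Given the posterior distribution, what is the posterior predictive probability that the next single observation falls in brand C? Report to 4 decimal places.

0.3428

The Dirichlet prior is conjugate to the Multinomial likelihood: each posterior αⱼ = prior αⱼ + observed count nⱼ.
Posterior concentration: (40.05, 6.05, 24.05), total = 70.15.
P(next = C | data) = α_{C}/Σα = 0.3428.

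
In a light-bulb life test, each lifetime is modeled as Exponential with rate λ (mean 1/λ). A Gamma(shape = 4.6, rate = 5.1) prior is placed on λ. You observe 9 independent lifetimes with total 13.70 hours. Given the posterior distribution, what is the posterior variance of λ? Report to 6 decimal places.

With a Gamma(shape α, rate β) prior on the exponential rate λ, the posterior after n observations with total T = Σxᵢ is Gamma(α+n, β+T).
Posterior: Gamma(4.6+9, 5.1+13.70) = Gamma(13.6, 18.80).
Var = α/β² = 0.038479.

0.038479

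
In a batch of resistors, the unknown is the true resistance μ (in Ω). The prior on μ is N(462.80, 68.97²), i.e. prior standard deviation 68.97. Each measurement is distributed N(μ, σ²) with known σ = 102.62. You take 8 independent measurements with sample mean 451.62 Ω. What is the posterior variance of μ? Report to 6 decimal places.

1031.040078

For Normal data with known variance σ², a Normal(μ₀, σ₀²) prior on μ is conjugate. Posterior precision = 1/σ₀² + n/σ²; posterior mean is the precision-weighted average of μ₀ and x̄.
σ₀² = 68.97² = 4756.8609, σ² = 102.62² = 10530.8644; σ² + n·σ₀² = 10530.8644 + 8·4756.8609 = 48585.7516.
Posterior precision = 1/σ₀² + n/σ² = 1/4756.8609 + 8/10530.8644 = (σ² + n·σ₀²)/(σ₀²σ²) = 48585.7516/(4756.8609·10530.8644); posterior variance σₙ² = σ₀²σ²/(σ² + n·σ₀²) = 4756.8609·10530.8644/48585.7516 = 1031.040078.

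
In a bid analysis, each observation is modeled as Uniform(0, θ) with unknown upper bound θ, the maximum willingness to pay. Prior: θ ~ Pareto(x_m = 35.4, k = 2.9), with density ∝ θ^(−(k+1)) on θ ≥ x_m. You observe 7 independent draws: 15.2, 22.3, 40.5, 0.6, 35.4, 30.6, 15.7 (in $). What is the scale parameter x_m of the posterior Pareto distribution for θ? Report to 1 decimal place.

A Pareto(scale x_m, shape k) prior on the upper bound θ of Uniform(0, θ) is conjugate: posterior is Pareto(max(x_m, max xᵢ), k + n).
Sample maximum = 40.5; prior scale x_m = 35.4 → posterior scale = max = 40.5.
Posterior shape = 2.9 + 7 = 9.9.
Posterior scale x_m = 40.5.

40.5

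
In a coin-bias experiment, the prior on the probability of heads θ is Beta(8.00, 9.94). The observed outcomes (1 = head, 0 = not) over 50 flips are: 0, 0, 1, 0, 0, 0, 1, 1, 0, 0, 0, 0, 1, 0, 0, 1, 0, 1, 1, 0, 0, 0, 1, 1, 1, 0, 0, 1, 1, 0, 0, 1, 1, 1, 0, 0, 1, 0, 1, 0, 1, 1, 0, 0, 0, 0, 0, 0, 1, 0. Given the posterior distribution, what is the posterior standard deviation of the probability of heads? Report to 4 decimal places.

0.0593

The Beta prior is conjugate to a Binomial/Bernoulli likelihood; the update adds successes to α and failures to β.
Posterior: Beta(α+k, β+n−k) = Beta(8.00+20, 9.94+30) = Beta(28.00, 39.94).
Var = αβ/((α+β)²(α+β+1)) = 28.00·39.94/(67.94²·68.94) = 0.00351434; SD = √0.00351434 = 0.0593.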